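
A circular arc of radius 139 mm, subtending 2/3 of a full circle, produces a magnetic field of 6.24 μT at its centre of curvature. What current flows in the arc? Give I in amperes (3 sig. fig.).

I ≈ 2.07 A

For a circular arc, B = μ₀Iφ/(4πR) with φ in radians; here φ = 4.189 rad.
So I = 4πRB/(μ₀φ) = 4π × 0.139 × 6.24×10⁻⁶ / (4π×10⁻⁷ × 4.189) = 2.07 A.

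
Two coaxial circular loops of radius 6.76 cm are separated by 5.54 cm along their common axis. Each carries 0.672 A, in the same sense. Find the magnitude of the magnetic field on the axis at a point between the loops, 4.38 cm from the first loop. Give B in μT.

B ≈ 9.67 μT

Each loop contributes B = μ₀IR²/[2(R²+z²)^(3/2)] on the axis, with z measured from that loop.
Loop 1 (z = 0.0438 m): B₁ = 3.69×10⁻⁶ T. Loop 2 (z = 0.0116 m): B₂ = 5.98×10⁻⁶ T.
The fields add: B = B₁ + B₂ = 9.67×10⁻⁶ T.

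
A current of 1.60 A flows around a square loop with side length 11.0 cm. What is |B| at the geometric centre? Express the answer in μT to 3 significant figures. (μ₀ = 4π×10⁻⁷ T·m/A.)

B ≈ 16.5 μT

Each side is a finite straight segment at perpendicular distance d = a/(2 tan(π/4)) = 0.055 m from the centre, with end-angles ±π/4.
One side contributes B₁ = (μ₀I/4πd)·2 sin(π/4) = 4.11×10⁻⁶ T.
All 4 sides add in the same direction: B = 4 × 4.11×10⁻⁶ = 1.65×10⁻⁵ T.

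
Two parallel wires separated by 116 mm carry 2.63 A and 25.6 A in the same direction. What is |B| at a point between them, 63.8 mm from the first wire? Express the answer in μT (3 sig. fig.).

B ≈ 89.8 μT

Each long wire gives B = μ₀I/(2πd). Distances are d₁ = 0.0638 m and d₂ = 0.0522 m.
B₁ = 8.24×10⁻⁶ T, B₂ = 9.81×10⁻⁵ T.
Between parallel currents the two contributions point in opposite directions, so they subtract. B = |B₁ − B₂| = |8.24×10⁻⁶ − 9.81×10⁻⁵| = 8.98×10⁻⁵ T.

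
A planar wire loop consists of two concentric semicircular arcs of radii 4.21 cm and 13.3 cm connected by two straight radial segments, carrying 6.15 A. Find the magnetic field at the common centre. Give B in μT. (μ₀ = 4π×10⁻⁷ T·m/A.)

B ≈ 31.4 μT

The radial connectors point toward the centre, so dl × r̂ = 0 and they contribute nothing.
Each semicircle gives μ₀I/(4R): inner arc 4.59×10⁻⁵ T, outer arc 1.45×10⁻⁵ T.
The two arcs carry current in opposite angular senses, so their fields oppose: B = |4.59×10⁻⁵ − 1.45×10⁻⁵| = 3.14×10⁻⁵ T.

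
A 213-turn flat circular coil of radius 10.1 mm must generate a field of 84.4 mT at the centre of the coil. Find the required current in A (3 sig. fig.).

I ≈ 6.37 A

For an N-turn coil, B = Nμ₀I/(2R) with R = 0.0101 m, so I = 2RB/(Nμ₀) = 2 × 0.0101 × 8.44×10⁻² / (213 × 4π×10⁻⁷) = 6.37 A.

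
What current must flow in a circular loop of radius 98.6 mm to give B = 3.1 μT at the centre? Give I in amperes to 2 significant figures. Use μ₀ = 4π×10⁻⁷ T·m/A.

I ≈ 0.49 A

At the centre of a circular loop B = μ₀I/(2R), so I = 2RB/μ₀.
With R = 0.0986 m, I = 2 × 0.0986 × 3.10×10⁻⁶ / (4π×10⁻⁷) = 0.486 A.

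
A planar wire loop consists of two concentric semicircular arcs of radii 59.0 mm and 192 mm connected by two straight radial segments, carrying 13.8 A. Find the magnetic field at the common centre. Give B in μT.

B ≈ 50.9 μT

The radial connectors point toward the centre, so dl × r̂ = 0 and they contribute nothing.
Each semicircle gives μ₀I/(4R): inner arc 7.35×10⁻⁵ T, outer arc 2.26×10⁻⁵ T.
The two arcs carry current in opposite angular senses, so their fields oppose: B = |7.35×10⁻⁵ − 2.26×10⁻⁵| = 5.09×10⁻⁵ T.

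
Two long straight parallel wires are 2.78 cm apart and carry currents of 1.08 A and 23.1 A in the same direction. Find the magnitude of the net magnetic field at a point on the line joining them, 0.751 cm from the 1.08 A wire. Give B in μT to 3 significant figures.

Each long wire gives B = μ₀I/(2πd). Distances are d₁ = 0.00751 m and d₂ = 0.02029 m.
B₁ = 2.88×10⁻⁵ T, B₂ = 2.28×10⁻⁴ T.
Between parallel currents the two contributions point in opposite directions, so they subtract. B = |B₁ − B₂| = |2.88×10⁻⁵ − 2.28×10⁻⁴| = 1.99×10⁻⁴ T.

B ≈ 199 μT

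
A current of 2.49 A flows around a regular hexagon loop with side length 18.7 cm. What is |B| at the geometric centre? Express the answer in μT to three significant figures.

Each side is a finite straight segment at perpendicular distance d = a/(2 tan(π/6)) = 0.1619 m from the centre, with end-angles ±π/6.
One side contributes B₁ = (μ₀I/4πd)·2 sin(π/6) = 1.54×10⁻⁶ T.
All 6 sides add in the same direction: B = 6 × 1.54×10⁻⁶ = 9.23×10⁻⁶ T.

B ≈ 9.23 μT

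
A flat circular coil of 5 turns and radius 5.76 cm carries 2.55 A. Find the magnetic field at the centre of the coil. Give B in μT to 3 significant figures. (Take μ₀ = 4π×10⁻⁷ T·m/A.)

B ≈ 139 μT

For an N-turn flat coil, B = Nμ₀I/(2R) with R = 0.0576 m.
B = 5 × 2.78×10⁻⁵ T = 1.39×10⁻⁴ T.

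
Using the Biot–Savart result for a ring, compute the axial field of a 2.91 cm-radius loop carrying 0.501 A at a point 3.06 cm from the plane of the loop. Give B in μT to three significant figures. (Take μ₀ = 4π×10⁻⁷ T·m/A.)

B ≈ 3.54 μT

On the axis of a circular loop, B = μ₀IR² / [2(R²+z²)^(3/2)].
R² + z² = (0.0291)² + (0.0306)² = 0.001783 m², and (R²+z²)^(3/2) = 7.53×10⁻⁵ m³.
B = (4π×10⁻⁷ × 0.501 × 0.0008468) / (2 × 7.53×10⁻⁵) = 3.54×10⁻⁶ T.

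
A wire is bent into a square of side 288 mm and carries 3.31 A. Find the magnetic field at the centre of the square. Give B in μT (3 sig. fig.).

B ≈ 13.0 μT

Each side is a finite straight segment at perpendicular distance d = a/(2 tan(π/4)) = 0.144 m from the centre, with end-angles ±π/4.
One side contributes B₁ = (μ₀I/4πd)·2 sin(π/4) = 3.25×10⁻⁶ T.
All 4 sides add in the same direction: B = 4 × 3.25×10⁻⁶ = 1.30×10⁻⁵ T.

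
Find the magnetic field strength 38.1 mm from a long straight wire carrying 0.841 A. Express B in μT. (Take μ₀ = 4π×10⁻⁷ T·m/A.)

B ≈ 4.41 μT

For an infinitely long straight wire, B = μ₀I/(2πd).
B = (4π×10⁻⁷ × 0.841) / (2π × 0.0381) = 4.41×10⁻⁶ T.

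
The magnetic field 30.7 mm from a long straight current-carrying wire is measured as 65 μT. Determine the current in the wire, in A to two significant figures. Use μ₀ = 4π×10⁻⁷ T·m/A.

I ≈ 10 A

For a long straight wire B = μ₀I/(2πd), so I = 2πdB/μ₀.
I = 2π × 0.0307 × 6.50×10⁻⁵ / (4π×10⁻⁷) = 9.98 A.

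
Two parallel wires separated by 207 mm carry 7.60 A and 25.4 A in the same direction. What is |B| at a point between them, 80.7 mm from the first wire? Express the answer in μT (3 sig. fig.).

B ≈ 21.4 μT

Each long wire gives B = μ₀I/(2πd). Distances are d₁ = 0.0807 m and d₂ = 0.1263 m.
B₁ = 1.88×10⁻⁵ T, B₂ = 4.02×10⁻⁵ T.
Between parallel currents the two contributions point in opposite directions, so they subtract. B = |B₁ − B₂| = |1.88×10⁻⁵ − 4.02×10⁻⁵| = 2.14×10⁻⁵ T.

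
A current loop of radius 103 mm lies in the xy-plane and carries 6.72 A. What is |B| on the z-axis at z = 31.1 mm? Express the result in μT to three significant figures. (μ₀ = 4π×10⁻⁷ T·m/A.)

On the axis of a circular loop, B = μ₀IR² / [2(R²+z²)^(3/2)].
R² + z² = (0.103)² + (0.0311)² = 0.01158 m², and (R²+z²)^(3/2) = 1.25×10⁻³ m³.
B = (4π×10⁻⁷ × 6.72 × 0.01061) / (2 × 1.25×10⁻³) = 3.60×10⁻⁵ T.

B ≈ 36.0 μT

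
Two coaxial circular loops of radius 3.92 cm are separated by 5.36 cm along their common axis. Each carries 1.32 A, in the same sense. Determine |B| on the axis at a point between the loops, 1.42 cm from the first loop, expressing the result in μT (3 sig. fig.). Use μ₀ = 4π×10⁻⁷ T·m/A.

B ≈ 25.0 μT

Each loop contributes B = μ₀IR²/[2(R²+z²)^(3/2)] on the axis, with z measured from that loop.
Loop 1 (z = 0.0142 m): B₁ = 1.76×10⁻⁵ T. Loop 2 (z = 0.0394 m): B₂ = 7.42×10⁻⁶ T.
The fields add: B = B₁ + B₂ = 2.50×10⁻⁵ T.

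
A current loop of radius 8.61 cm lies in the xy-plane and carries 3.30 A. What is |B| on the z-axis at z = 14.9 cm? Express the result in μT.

B ≈ 3.02 μT

On the axis of a circular loop, B = μ₀IR² / [2(R²+z²)^(3/2)].
R² + z² = (0.0861)² + (0.149)² = 0.02961 m², and (R²+z²)^(3/2) = 5.10×10⁻³ m³.
B = (4π×10⁻⁷ × 3.30 × 0.007413) / (2 × 5.10×10⁻³) = 3.02×10⁻⁶ T.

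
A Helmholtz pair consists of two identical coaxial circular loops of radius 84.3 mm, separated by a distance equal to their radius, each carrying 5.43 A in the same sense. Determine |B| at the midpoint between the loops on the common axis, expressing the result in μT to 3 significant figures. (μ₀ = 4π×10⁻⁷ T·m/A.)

Each loop contributes B = μ₀IR²/[2(R²+z²)^(3/2)] on the axis, with z measured from that loop.
Loop 1 (z = 0.04215 m): B₁ = 2.90×10⁻⁵ T. Loop 2 (z = 0.04215 m): B₂ = 2.90×10⁻⁵ T.
The fields add: B = B₁ + B₂ = 5.79×10⁻⁵ T.

B ≈ 57.9 μT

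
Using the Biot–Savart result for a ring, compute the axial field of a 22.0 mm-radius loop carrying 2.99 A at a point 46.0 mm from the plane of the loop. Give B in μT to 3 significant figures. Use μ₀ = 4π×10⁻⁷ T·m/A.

On the axis of a circular loop, B = μ₀IR² / [2(R²+z²)^(3/2)].
R² + z² = (0.022)² + (0.046)² = 0.0026 m², and (R²+z²)^(3/2) = 1.33×10⁻⁴ m³.
B = (4π×10⁻⁷ × 2.99 × 0.000484) / (2 × 1.33×10⁻⁴) = 6.86×10⁻⁶ T.

B ≈ 6.86 μT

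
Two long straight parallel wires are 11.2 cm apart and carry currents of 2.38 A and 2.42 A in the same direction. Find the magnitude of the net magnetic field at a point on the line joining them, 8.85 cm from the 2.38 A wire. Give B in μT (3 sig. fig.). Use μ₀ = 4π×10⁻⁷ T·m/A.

B ≈ 15.2 μT

Each long wire gives B = μ₀I/(2πd). Distances are d₁ = 0.0885 m and d₂ = 0.0235 m.
B₁ = 5.38×10⁻⁶ T, B₂ = 2.06×10⁻⁵ T.
Between parallel currents the two contributions point in opposite directions, so they subtract. B = |B₁ − B₂| = |5.38×10⁻⁶ − 2.06×10⁻⁵| = 1.52×10⁻⁵ T.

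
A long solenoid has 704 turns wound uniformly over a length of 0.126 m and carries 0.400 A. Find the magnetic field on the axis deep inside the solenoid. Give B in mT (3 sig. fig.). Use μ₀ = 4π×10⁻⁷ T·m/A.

Inside a long solenoid, B = μ₀nI with n = 5587 turns/m.
B = 4π×10⁻⁷ × 5587 × 0.400 = 2.81×10⁻³ T.

B ≈ 2.81 mT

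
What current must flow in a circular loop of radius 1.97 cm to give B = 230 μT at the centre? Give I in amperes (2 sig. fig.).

At the centre of a circular loop B = μ₀I/(2R), so I = 2RB/μ₀.
With R = 0.0197 m, I = 2 × 0.0197 × 2.30×10⁻⁴ / (4π×10⁻⁷) = 7.21 A.

I ≈ 7.2 A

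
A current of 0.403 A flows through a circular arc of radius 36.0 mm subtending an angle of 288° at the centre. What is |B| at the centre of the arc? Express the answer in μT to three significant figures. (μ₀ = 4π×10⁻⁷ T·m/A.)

B ≈ 5.63 μT

The Biot–Savart field of a circular arc at its centre is B = μ₀Iφ/(4πR), with φ = 5.027 rad.
B = (4π×10⁻⁷ × 0.403 × 5.027) / (4π × 0.036) = 5.63×10⁻⁶ T.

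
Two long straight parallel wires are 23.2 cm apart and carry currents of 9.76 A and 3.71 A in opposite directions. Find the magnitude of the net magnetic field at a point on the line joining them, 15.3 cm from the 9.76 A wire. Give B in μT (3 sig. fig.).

Each long wire gives B = μ₀I/(2πd). Distances are d₁ = 0.153 m and d₂ = 0.079 m.
B₁ = 1.28×10⁻⁵ T, B₂ = 9.39×10⁻⁶ T.
Between antiparallel currents both contributions point the same way, so they add. B = B₁ + B₂ = 1.28×10⁻⁵ + 9.39×10⁻⁶ = 2.22×10⁻⁵ T.

B ≈ 22.2 μT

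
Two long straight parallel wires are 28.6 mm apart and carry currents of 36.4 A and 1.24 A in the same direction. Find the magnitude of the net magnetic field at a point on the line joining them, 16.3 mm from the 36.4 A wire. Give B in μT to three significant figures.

Each long wire gives B = μ₀I/(2πd). Distances are d₁ = 0.0163 m and d₂ = 0.0123 m.
B₁ = 4.47×10⁻⁴ T, B₂ = 2.02×10⁻⁵ T.
Between parallel currents the two contributions point in opposite directions, so they subtract. B = |B₁ − B₂| = |4.47×10⁻⁴ − 2.02×10⁻⁵| = 4.26×10⁻⁴ T.

B ≈ 426 μT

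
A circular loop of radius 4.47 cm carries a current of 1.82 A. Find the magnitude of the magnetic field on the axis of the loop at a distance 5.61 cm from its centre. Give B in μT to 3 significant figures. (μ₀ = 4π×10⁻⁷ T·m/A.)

B ≈ 6.19 μT

On the axis of a circular loop, B = μ₀IR² / [2(R²+z²)^(3/2)].
R² + z² = (0.0447)² + (0.0561)² = 0.005145 m², and (R²+z²)^(3/2) = 3.69×10⁻⁴ m³.
B = (4π×10⁻⁷ × 1.82 × 0.001998) / (2 × 3.69×10⁻⁴) = 6.19×10⁻⁶ T.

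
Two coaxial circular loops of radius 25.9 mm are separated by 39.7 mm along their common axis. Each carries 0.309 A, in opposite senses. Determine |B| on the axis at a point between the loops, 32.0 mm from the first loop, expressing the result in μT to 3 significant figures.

Each loop contributes B = μ₀IR²/[2(R²+z²)^(3/2)] on the axis, with z measured from that loop.
Loop 1 (z = 0.032 m): B₁ = 1.87×10⁻⁶ T. Loop 2 (z = 0.0077 m): B₂ = 6.60×10⁻⁶ T.
The fields oppose: B = |B₁ − B₂| = 4.74×10⁻⁶ T.

B ≈ 4.74 μT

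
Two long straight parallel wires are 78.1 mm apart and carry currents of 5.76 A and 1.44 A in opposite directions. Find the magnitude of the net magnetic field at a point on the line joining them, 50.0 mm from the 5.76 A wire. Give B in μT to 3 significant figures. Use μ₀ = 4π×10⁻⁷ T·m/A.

B ≈ 33.3 μT

Each long wire gives B = μ₀I/(2πd). Distances are d₁ = 0.05 m and d₂ = 0.0281 m.
B₁ = 2.30×10⁻⁵ T, B₂ = 1.02×10⁻⁵ T.
Between antiparallel currents both contributions point the same way, so they add. B = B₁ + B₂ = 2.30×10⁻⁵ + 1.02×10⁻⁵ = 3.33×10⁻⁵ T.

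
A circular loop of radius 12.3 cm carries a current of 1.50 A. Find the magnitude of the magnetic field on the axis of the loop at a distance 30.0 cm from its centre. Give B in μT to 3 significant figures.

B ≈ 0.418 μT

On the axis of a circular loop, B = μ₀IR² / [2(R²+z²)^(3/2)].
R² + z² = (0.123)² + (0.3)² = 0.1051 m², and (R²+z²)^(3/2) = 3.41×10⁻² m³.
B = (4π×10⁻⁷ × 1.50 × 0.01513) / (2 × 3.41×10⁻²) = 4.18×10⁻⁷ T.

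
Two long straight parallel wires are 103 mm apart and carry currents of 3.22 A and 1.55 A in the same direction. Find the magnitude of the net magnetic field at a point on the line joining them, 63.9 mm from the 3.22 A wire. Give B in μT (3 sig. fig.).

B ≈ 2.15 μT

Each long wire gives B = μ₀I/(2πd). Distances are d₁ = 0.0639 m and d₂ = 0.0391 m.
B₁ = 1.01×10⁻⁵ T, B₂ = 7.93×10⁻⁶ T.
Between parallel currents the two contributions point in opposite directions, so they subtract. B = |B₁ − B₂| = |1.01×10⁻⁵ − 7.93×10⁻⁶| = 2.15×10⁻⁶ T.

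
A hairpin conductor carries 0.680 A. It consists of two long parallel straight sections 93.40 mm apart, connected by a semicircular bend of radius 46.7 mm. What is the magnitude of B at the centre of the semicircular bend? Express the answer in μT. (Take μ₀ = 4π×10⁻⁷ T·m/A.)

B ≈ 7.49 μT

The semicircular arc contributes B_arc = μ₀I·π/(4πR) = μ₀I/(4R) = 4.57×10⁻⁶ T.
Each semi-infinite lead is at perpendicular distance R = 0.0467 m from the centre, with the perpendicular foot at its near end, so it contributes μ₀I/(4πR); both point the same way, together 2.91×10⁻⁶ T.
Arc and leads all point the same direction: B = 4.57×10⁻⁶ + 2.91×10⁻⁶ = 7.49×10⁻⁶ T.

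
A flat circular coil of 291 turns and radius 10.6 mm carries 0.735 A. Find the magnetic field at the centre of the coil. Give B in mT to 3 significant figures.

For an N-turn flat coil, B = Nμ₀I/(2R) with R = 0.0106 m.
B = 291 × 4.36×10⁻⁵ T = 1.27×10⁻² T.

B ≈ 12.7 mT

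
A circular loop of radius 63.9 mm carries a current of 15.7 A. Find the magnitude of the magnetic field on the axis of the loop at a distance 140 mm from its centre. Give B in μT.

B ≈ 11.1 μT

On the axis of a circular loop, B = μ₀IR² / [2(R²+z²)^(3/2)].
R² + z² = (0.0639)² + (0.14)² = 0.02368 m², and (R²+z²)^(3/2) = 3.64×10⁻³ m³.
B = (4π×10⁻⁷ × 15.7 × 0.004083) / (2 × 3.64×10⁻³) = 1.11×10⁻⁵ T.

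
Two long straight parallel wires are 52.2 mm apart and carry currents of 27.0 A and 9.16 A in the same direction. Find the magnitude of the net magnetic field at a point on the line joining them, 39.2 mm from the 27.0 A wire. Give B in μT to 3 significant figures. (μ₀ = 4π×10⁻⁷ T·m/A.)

B ≈ 3.17 μT

Each long wire gives B = μ₀I/(2πd). Distances are d₁ = 0.0392 m and d₂ = 0.013 m.
B₁ = 1.38×10⁻⁴ T, B₂ = 1.41×10⁻⁴ T.
Between parallel currents the two contributions point in opposite directions, so they subtract. B = |B₁ − B₂| = |1.38×10⁻⁴ − 1.41×10⁻⁴| = 3.17×10⁻⁶ T.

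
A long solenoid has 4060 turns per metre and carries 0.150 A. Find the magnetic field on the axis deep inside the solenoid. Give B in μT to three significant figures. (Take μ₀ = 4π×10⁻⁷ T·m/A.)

B ≈ 765 μT

Inside a long solenoid, B = μ₀nI with n = 4060 turns/m.
B = 4π×10⁻⁷ × 4060 × 0.150 = 7.65×10⁻⁴ T.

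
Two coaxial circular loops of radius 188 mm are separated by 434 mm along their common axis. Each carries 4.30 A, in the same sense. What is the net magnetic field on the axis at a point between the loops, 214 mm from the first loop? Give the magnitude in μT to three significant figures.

B ≈ 8.07 μT

Each loop contributes B = μ₀IR²/[2(R²+z²)^(3/2)] on the axis, with z measured from that loop.
Loop 1 (z = 0.214 m): B₁ = 4.13×10⁻⁶ T. Loop 2 (z = 0.22 m): B₂ = 3.94×10⁻⁶ T.
The fields add: B = B₁ + B₂ = 8.07×10⁻⁶ T.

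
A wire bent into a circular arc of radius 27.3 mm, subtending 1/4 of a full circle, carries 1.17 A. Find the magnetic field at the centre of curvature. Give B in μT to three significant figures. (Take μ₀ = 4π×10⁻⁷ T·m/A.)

The Biot–Savart field of a circular arc at its centre is B = μ₀Iφ/(4πR), with φ = 1.571 rad.
B = (4π×10⁻⁷ × 1.17 × 1.571) / (4π × 0.0273) = 6.73×10⁻⁶ T.

B ≈ 6.73 μT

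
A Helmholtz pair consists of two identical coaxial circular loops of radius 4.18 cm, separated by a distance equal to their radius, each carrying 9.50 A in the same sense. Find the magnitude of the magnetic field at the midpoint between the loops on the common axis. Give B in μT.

Each loop contributes B = μ₀IR²/[2(R²+z²)^(3/2)] on the axis, with z measured from that loop.
Loop 1 (z = 0.0209 m): B₁ = 1.02×10⁻⁴ T. Loop 2 (z = 0.0209 m): B₂ = 1.02×10⁻⁴ T.
The fields add: B = B₁ + B₂ = 2.04×10⁻⁴ T.

B ≈ 204 μT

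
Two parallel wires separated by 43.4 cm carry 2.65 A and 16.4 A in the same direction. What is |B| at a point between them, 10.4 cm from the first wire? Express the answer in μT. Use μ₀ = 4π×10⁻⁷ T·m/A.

Each long wire gives B = μ₀I/(2πd). Distances are d₁ = 0.104 m and d₂ = 0.33 m.
B₁ = 5.10×10⁻⁶ T, B₂ = 9.94×10⁻⁶ T.
Between parallel currents the two contributions point in opposite directions, so they subtract. B = |B₁ − B₂| = |5.10×10⁻⁶ − 9.94×10⁻⁶| = 4.84×10⁻⁶ T.

B ≈ 4.84 μT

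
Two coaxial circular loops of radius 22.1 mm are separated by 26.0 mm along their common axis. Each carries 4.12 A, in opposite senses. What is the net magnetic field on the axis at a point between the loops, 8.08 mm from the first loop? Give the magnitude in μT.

Each loop contributes B = μ₀IR²/[2(R²+z²)^(3/2)] on the axis, with z measured from that loop.
Loop 1 (z = 0.00808 m): B₁ = 9.70×10⁻⁵ T. Loop 2 (z = 0.01792 m): B₂ = 5.49×10⁻⁵ T.
The fields oppose: B = |B₁ − B₂| = 4.21×10⁻⁵ T.

B ≈ 42.1 μT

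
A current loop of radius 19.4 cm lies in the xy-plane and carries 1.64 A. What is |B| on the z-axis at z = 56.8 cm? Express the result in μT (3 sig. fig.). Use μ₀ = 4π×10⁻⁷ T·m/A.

B ≈ 0.179 μT

On the axis of a circular loop, B = μ₀IR² / [2(R²+z²)^(3/2)].
R² + z² = (0.194)² + (0.568)² = 0.3603 m², and (R²+z²)^(3/2) = 0.216 m³.
B = (4π×10⁻⁷ × 1.64 × 0.03764) / (2 × 0.216) = 1.79×10⁻⁷ T.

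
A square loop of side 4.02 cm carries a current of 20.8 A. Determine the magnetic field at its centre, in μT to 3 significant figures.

Each side is a finite straight segment at perpendicular distance d = a/(2 tan(π/4)) = 0.0201 m from the centre, with end-angles ±π/4.
One side contributes B₁ = (μ₀I/4πd)·2 sin(π/4) = 1.46×10⁻⁴ T.
All 4 sides add in the same direction: B = 4 × 1.46×10⁻⁴ = 5.85×10⁻⁴ T.

B ≈ 585 μT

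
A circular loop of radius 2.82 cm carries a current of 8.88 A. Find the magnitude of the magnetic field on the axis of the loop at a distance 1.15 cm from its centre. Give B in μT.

On the axis of a circular loop, B = μ₀IR² / [2(R²+z²)^(3/2)].
R² + z² = (0.0282)² + (0.0115)² = 0.0009275 m², and (R²+z²)^(3/2) = 2.82×10⁻⁵ m³.
B = (4π×10⁻⁷ × 8.88 × 0.0007952) / (2 × 2.82×10⁻⁵) = 1.57×10⁻⁴ T.

B ≈ 157 μT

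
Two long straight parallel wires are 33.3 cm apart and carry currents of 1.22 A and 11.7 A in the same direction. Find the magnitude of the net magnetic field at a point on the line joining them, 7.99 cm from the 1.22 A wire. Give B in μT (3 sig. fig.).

B ≈ 6.19 μT

Each long wire gives B = μ₀I/(2πd). Distances are d₁ = 0.0799 m and d₂ = 0.2531 m.
B₁ = 3.05×10⁻⁶ T, B₂ = 9.25×10⁻⁶ T.
Between parallel currents the two contributions point in opposite directions, so they subtract. B = |B₁ − B₂| = |3.05×10⁻⁶ − 9.25×10⁻⁶| = 6.19×10⁻⁶ T.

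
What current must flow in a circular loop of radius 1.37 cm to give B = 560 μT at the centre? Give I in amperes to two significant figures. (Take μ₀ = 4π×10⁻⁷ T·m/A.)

At the centre of a circular loop B = μ₀I/(2R), so I = 2RB/μ₀.
With R = 0.0137 m, I = 2 × 0.0137 × 5.60×10⁻⁴ / (4π×10⁻⁷) = 12.2 A.

I ≈ 12 A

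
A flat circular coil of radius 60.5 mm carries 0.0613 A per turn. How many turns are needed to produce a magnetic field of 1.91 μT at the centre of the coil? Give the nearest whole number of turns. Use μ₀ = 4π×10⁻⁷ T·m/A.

N = 3

For an N-turn coil, B = Nμ₀I/(2R). A single turn gives B₁ = 6.37×10⁻⁷ T with R = 0.0605 m.
N = B/B₁ = 1.91×10⁻⁶ / 6.37×10⁻⁷ = 3.00.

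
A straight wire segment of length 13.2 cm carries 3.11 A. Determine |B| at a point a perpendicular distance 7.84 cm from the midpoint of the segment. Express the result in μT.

B ≈ 5.11 μT

For a finite straight segment, B = (μ₀I/4πd)(sinθ₁ + sinθ₂), where θ₁, θ₂ are the angles from the perpendicular to each end.
The perpendicular from the point meets the wire at its midpoint, so each end is L/2 = 0.066 m away along the wire.
sinθ₁ = 0.066/√(0.066²+0.0784²) = 0.6440; sinθ₂ = 0.066/√(0.066²+0.0784²) = 0.6440.
B = (4π×10⁻⁷ × 3.11) / (4π × 0.0784) × (0.6440 + 0.6440) = 5.11×10⁻⁶ T.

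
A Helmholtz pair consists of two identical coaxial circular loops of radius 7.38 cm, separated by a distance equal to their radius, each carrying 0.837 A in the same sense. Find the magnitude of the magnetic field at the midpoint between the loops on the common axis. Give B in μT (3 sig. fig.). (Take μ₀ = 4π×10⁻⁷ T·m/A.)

B ≈ 10.2 μT

Each loop contributes B = μ₀IR²/[2(R²+z²)^(3/2)] on the axis, with z measured from that loop.
Loop 1 (z = 0.0369 m): B₁ = 5.10×10⁻⁶ T. Loop 2 (z = 0.0369 m): B₂ = 5.10×10⁻⁶ T.
The fields add: B = B₁ + B₂ = 1.02×10⁻⁵ T.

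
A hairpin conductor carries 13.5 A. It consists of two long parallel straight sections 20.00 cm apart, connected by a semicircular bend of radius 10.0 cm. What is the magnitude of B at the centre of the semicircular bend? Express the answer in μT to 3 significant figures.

B ≈ 69.4 μT

The semicircular arc contributes B_arc = μ₀I·π/(4πR) = μ₀I/(4R) = 4.24×10⁻⁵ T.
Each semi-infinite lead is at perpendicular distance R = 0.1 m from the centre, with the perpendicular foot at its near end, so it contributes μ₀I/(4πR); both point the same way, together 2.70×10⁻⁵ T.
Arc and leads all point the same direction: B = 4.24×10⁻⁵ + 2.70×10⁻⁵ = 6.94×10⁻⁵ T.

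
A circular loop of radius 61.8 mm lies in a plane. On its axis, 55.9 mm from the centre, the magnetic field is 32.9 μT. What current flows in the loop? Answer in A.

On the axis of a loop, B = μ₀IR²/[2(R²+z²)^(3/2)], so I = 2B(R²+z²)^(3/2)/(μ₀R²).
R² + z² = 0.003819 + 0.003125 = 0.006944 m²; raised to 3/2 gives 5.79×10⁻⁴ m³.
I = 2 × 3.29×10⁻⁵ × 5.79×10⁻⁴ / (1.26×10⁻⁶ × 0.003819) = 7.93 A.

I ≈ 7.93 A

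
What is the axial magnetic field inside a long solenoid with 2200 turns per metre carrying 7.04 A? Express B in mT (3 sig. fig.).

B ≈ 19.5 mT

Inside a long solenoid, B = μ₀nI with n = 2200 turns/m.
B = 4π×10⁻⁷ × 2200 × 7.04 = 1.95×10⁻² T.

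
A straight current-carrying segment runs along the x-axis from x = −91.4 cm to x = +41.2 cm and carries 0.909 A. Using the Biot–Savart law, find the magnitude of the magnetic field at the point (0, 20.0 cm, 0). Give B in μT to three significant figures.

For a finite straight segment, B = (μ₀I/4πd)(sinθ₁ + sinθ₂), where θ₁, θ₂ are the angles from the perpendicular to each end.
The perpendicular distance is d = 0.2 m; the end-offsets along the wire are a = 0.914 m and b = 0.412 m.
sinθ₁ = 0.914/√(0.914²+0.2²) = 0.9769; sinθ₂ = 0.412/√(0.412²+0.2²) = 0.8996.
B = (4π×10⁻⁷ × 0.909) / (4π × 0.2) × (0.9769 + 0.8996) = 8.53×10⁻⁷ T.

B ≈ 0.853 μT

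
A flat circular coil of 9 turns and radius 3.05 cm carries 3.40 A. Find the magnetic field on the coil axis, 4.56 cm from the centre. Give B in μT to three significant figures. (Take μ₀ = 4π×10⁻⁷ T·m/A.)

B ≈ 108 μT

For an N-turn flat coil, B = Nμ₀IR²/[2(R²+z²)^(3/2)] with R = 0.0305 m, z = 0.0456 m.
B = 9 × 1.20×10⁻⁵ T = 1.08×10⁻⁴ T.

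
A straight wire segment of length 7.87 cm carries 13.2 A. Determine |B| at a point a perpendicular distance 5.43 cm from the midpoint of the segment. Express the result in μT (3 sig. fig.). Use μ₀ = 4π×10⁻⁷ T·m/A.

B ≈ 28.5 μT

For a finite straight segment, B = (μ₀I/4πd)(sinθ₁ + sinθ₂), where θ₁, θ₂ are the angles from the perpendicular to each end.
The perpendicular from the point meets the wire at its midpoint, so each end is L/2 = 0.03935 m away along the wire.
sinθ₁ = 0.03935/√(0.03935²+0.0543²) = 0.5868; sinθ₂ = 0.03935/√(0.03935²+0.0543²) = 0.5868.
B = (4π×10⁻⁷ × 13.2) / (4π × 0.0543) × (0.5868 + 0.5868) = 2.85×10⁻⁵ T.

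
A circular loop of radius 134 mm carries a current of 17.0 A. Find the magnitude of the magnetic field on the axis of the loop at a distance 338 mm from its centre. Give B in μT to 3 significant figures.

B ≈ 3.99 μT

On the axis of a circular loop, B = μ₀IR² / [2(R²+z²)^(3/2)].
R² + z² = (0.134)² + (0.338)² = 0.1322 m², and (R²+z²)^(3/2) = 4.81×10⁻² m³.
B = (4π×10⁻⁷ × 17.0 × 0.01796) / (2 × 4.81×10⁻²) = 3.99×10⁻⁶ T.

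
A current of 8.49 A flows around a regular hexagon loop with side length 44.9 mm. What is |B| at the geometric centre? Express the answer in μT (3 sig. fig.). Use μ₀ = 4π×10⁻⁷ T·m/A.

Each side is a finite straight segment at perpendicular distance d = a/(2 tan(π/6)) = 0.03888 m from the centre, with end-angles ±π/6.
One side contributes B₁ = (μ₀I/4πd)·2 sin(π/6) = 2.18×10⁻⁵ T.
All 6 sides add in the same direction: B = 6 × 2.18×10⁻⁵ = 1.31×10⁻⁴ T.

B ≈ 131 μT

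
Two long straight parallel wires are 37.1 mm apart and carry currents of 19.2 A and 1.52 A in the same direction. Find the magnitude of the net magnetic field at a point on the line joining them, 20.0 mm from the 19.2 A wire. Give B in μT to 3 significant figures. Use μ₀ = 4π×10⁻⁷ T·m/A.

Each long wire gives B = μ₀I/(2πd). Distances are d₁ = 0.02 m and d₂ = 0.0171 m.
B₁ = 1.92×10⁻⁴ T, B₂ = 1.78×10⁻⁵ T.
Between parallel currents the two contributions point in opposite directions, so they subtract. B = |B₁ − B₂| = |1.92×10⁻⁴ − 1.78×10⁻⁵| = 1.74×10⁻⁴ T.

B ≈ 174 μT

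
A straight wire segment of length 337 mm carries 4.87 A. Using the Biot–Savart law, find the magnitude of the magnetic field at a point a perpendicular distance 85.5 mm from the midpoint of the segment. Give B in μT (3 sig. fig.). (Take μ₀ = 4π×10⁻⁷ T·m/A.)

For a finite straight segment, B = (μ₀I/4πd)(sinθ₁ + sinθ₂), where θ₁, θ₂ are the angles from the perpendicular to each end.
The perpendicular from the point meets the wire at its midpoint, so each end is L/2 = 0.1685 m away along the wire.
sinθ₁ = 0.1685/√(0.1685²+0.0855²) = 0.8918; sinθ₂ = 0.1685/√(0.1685²+0.0855²) = 0.8918.
B = (4π×10⁻⁷ × 4.87) / (4π × 0.0855) × (0.8918 + 0.8918) = 1.02×10⁻⁵ T.

B ≈ 10.2 μT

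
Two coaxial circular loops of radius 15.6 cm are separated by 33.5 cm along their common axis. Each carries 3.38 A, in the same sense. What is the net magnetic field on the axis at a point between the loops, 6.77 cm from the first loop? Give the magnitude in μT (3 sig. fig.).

B ≈ 12.3 μT

Each loop contributes B = μ₀IR²/[2(R²+z²)^(3/2)] on the axis, with z measured from that loop.
Loop 1 (z = 0.0677 m): B₁ = 1.05×10⁻⁵ T. Loop 2 (z = 0.2673 m): B₂ = 1.74×10⁻⁶ T.
The fields add: B = B₁ + B₂ = 1.23×10⁻⁵ T.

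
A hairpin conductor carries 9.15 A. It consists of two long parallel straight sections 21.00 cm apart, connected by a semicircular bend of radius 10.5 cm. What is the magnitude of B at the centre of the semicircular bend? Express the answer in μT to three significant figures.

The semicircular arc contributes B_arc = μ₀I·π/(4πR) = μ₀I/(4R) = 2.74×10⁻⁵ T.
Each semi-infinite lead is at perpendicular distance R = 0.105 m from the centre, with the perpendicular foot at its near end, so it contributes μ₀I/(4πR); both point the same way, together 1.74×10⁻⁵ T.
Arc and leads all point the same direction: B = 2.74×10⁻⁵ + 1.74×10⁻⁵ = 4.48×10⁻⁵ T.

B ≈ 44.8 μT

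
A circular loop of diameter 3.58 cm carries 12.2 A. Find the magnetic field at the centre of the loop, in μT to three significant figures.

B ≈ 428 μT

At the centre of a circular loop the Biot–Savart law gives B = μ₀I/(2R) (so R = 0.0179 m).
B = (4π×10⁻⁷ × 12.2) / (2 × 0.0179) = 4.28×10⁻⁴ T.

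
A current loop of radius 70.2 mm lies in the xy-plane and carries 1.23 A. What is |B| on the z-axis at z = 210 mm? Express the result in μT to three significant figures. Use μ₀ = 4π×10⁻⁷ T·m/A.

On the axis of a circular loop, B = μ₀IR² / [2(R²+z²)^(3/2)].
R² + z² = (0.0702)² + (0.21)² = 0.04903 m², and (R²+z²)^(3/2) = 1.09×10⁻² m³.
B = (4π×10⁻⁷ × 1.23 × 0.004928) / (2 × 1.09×10⁻²) = 3.51×10⁻⁷ T.

B ≈ 0.351 μT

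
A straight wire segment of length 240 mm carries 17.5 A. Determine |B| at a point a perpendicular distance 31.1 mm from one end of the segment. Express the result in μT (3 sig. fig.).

For a finite straight segment, B = (μ₀I/4πd)(sinθ₁ + sinθ₂), where θ₁, θ₂ are the angles from the perpendicular to each end.
The perpendicular foot is at one end, so the two end-offsets along the wire are 0 and L = 0.24 m.
sinθ₁ = 0/√(0²+0.0311²) = 0.0000; sinθ₂ = 0.24/√(0.24²+0.0311²) = 0.9917.
B = (4π×10⁻⁷ × 17.5) / (4π × 0.0311) × (0.0000 + 0.9917) = 5.58×10⁻⁵ T.

B ≈ 55.8 μT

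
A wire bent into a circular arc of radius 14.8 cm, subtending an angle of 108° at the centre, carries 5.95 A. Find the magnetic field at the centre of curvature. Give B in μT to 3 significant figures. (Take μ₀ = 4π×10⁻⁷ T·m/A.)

The Biot–Savart field of a circular arc at its centre is B = μ₀Iφ/(4πR), with φ = 1.885 rad.
B = (4π×10⁻⁷ × 5.95 × 1.885) / (4π × 0.148) = 7.58×10⁻⁶ T.

B ≈ 7.58 μT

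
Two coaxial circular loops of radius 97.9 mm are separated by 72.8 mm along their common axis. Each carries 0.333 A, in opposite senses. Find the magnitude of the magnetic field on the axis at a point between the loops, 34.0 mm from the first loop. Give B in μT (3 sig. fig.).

B ≈ 0.0845 μT

Each loop contributes B = μ₀IR²/[2(R²+z²)^(3/2)] on the axis, with z measured from that loop.
Loop 1 (z = 0.034 m): B₁ = 1.80×10⁻⁶ T. Loop 2 (z = 0.0388 m): B₂ = 1.72×10⁻⁶ T.
The fields oppose: B = |B₁ − B₂| = 8.45×10⁻⁸ T.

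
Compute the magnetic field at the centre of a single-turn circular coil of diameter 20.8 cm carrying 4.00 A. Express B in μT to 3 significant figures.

B ≈ 24.2 μT

At the centre of a circular loop the Biot–Savart law gives B = μ₀I/(2R) (so R = 0.104 m).
B = (4π×10⁻⁷ × 4.00) / (2 × 0.104) = 2.42×10⁻⁵ T.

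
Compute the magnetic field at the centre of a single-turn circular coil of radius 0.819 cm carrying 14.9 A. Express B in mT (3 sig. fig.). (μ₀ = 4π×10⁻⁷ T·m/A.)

B ≈ 1.14 mT

At the centre of a circular loop the Biot–Savart law gives B = μ₀I/(2R).
B = (4π×10⁻⁷ × 14.9) / (2 × 0.00819) = 1.14×10⁻³ T.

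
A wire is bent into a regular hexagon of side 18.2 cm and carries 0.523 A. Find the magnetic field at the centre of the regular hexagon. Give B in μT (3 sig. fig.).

B ≈ 1.99 μT

Each side is a finite straight segment at perpendicular distance d = a/(2 tan(π/6)) = 0.1576 m from the centre, with end-angles ±π/6.
One side contributes B₁ = (μ₀I/4πd)·2 sin(π/6) = 3.32×10⁻⁷ T.
All 6 sides add in the same direction: B = 6 × 3.32×10⁻⁷ = 1.99×10⁻⁶ T.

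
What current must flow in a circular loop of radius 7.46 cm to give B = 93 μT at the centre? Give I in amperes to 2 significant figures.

I ≈ 11 A

At the centre of a circular loop B = μ₀I/(2R), so I = 2RB/μ₀.
With R = 0.0746 m, I = 2 × 0.0746 × 9.30×10⁻⁵ / (4π×10⁻⁷) = 11.0 A.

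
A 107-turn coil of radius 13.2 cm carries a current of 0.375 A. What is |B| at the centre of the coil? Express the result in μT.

B ≈ 191 μT

For an N-turn flat coil, B = Nμ₀I/(2R) with R = 0.132 m.
B = 107 × 1.78×10⁻⁶ T = 1.91×10⁻⁴ T.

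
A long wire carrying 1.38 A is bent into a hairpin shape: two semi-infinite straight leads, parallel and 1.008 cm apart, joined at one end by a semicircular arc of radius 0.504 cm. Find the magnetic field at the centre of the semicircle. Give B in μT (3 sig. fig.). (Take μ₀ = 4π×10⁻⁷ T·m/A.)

The semicircular arc contributes B_arc = μ₀I·π/(4πR) = μ₀I/(4R) = 8.60×10⁻⁵ T.
Each semi-infinite lead is at perpendicular distance R = 0.00504 m from the centre, with the perpendicular foot at its near end, so it contributes μ₀I/(4πR); both point the same way, together 5.48×10⁻⁵ T.
Arc and leads all point the same direction: B = 8.60×10⁻⁵ + 5.48×10⁻⁵ = 1.41×10⁻⁴ T.

B ≈ 141 μT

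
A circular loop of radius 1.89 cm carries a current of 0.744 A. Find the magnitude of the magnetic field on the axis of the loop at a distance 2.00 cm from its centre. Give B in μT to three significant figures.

On the axis of a circular loop, B = μ₀IR² / [2(R²+z²)^(3/2)].
R² + z² = (0.0189)² + (0.02)² = 0.0007572 m², and (R²+z²)^(3/2) = 2.08×10⁻⁵ m³.
B = (4π×10⁻⁷ × 0.744 × 0.0003572) / (2 × 2.08×10⁻⁵) = 8.01×10⁻⁶ T.

B ≈ 8.01 μT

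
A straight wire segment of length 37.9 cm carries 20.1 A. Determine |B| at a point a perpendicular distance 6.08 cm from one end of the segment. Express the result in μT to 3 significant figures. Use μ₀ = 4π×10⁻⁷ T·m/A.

B ≈ 32.6 μT

For a finite straight segment, B = (μ₀I/4πd)(sinθ₁ + sinθ₂), where θ₁, θ₂ are the angles from the perpendicular to each end.
The perpendicular foot is at one end, so the two end-offsets along the wire are 0 and L = 0.379 m.
sinθ₁ = 0/√(0²+0.0608²) = 0.0000; sinθ₂ = 0.379/√(0.379²+0.0608²) = 0.9874.
B = (4π×10⁻⁷ × 20.1) / (4π × 0.0608) × (0.0000 + 0.9874) = 3.26×10⁻⁵ T.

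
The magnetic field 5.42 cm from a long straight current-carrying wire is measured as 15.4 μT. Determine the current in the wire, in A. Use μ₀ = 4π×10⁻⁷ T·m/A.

For a long straight wire B = μ₀I/(2πd), so I = 2πdB/μ₀.
I = 2π × 0.0542 × 1.54×10⁻⁵ / (4π×10⁻⁷) = 4.17 A.

I ≈ 4.17 A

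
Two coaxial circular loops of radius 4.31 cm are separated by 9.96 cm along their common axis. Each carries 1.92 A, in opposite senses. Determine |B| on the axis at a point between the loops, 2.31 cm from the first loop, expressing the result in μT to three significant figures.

B ≈ 15.9 μT

Each loop contributes B = μ₀IR²/[2(R²+z²)^(3/2)] on the axis, with z measured from that loop.
Loop 1 (z = 0.0231 m): B₁ = 1.92×10⁻⁵ T. Loop 2 (z = 0.0765 m): B₂ = 3.31×10⁻⁶ T.
The fields oppose: B = |B₁ − B₂| = 1.59×10⁻⁵ T.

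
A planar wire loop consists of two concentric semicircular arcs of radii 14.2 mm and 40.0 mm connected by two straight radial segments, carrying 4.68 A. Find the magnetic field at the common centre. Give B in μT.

The radial connectors point toward the centre, so dl × r̂ = 0 and they contribute nothing.
Each semicircle gives μ₀I/(4R): inner arc 1.04×10⁻⁴ T, outer arc 3.68×10⁻⁵ T.
The two arcs carry current in opposite angular senses, so their fields oppose: B = |1.04×10⁻⁴ − 3.68×10⁻⁵| = 6.68×10⁻⁵ T.

B ≈ 66.8 μT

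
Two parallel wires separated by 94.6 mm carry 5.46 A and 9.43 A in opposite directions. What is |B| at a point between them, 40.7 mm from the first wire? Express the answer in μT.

B ≈ 61.8 μT

Each long wire gives B = μ₀I/(2πd). Distances are d₁ = 0.0407 m and d₂ = 0.0539 m.
B₁ = 2.68×10⁻⁵ T, B₂ = 3.50×10⁻⁵ T.
Between antiparallel currents both contributions point the same way, so they add. B = B₁ + B₂ = 2.68×10⁻⁵ + 3.50×10⁻⁵ = 6.18×10⁻⁵ T.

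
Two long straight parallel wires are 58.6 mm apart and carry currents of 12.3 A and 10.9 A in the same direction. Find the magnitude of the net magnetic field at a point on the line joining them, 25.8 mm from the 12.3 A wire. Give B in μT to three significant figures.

B ≈ 28.9 μT

Each long wire gives B = μ₀I/(2πd). Distances are d₁ = 0.0258 m and d₂ = 0.0328 m.
B₁ = 9.53×10⁻⁵ T, B₂ = 6.65×10⁻⁵ T.
Between parallel currents the two contributions point in opposite directions, so they subtract. B = |B₁ − B₂| = |9.53×10⁻⁵ − 6.65×10⁻⁵| = 2.89×10⁻⁵ T.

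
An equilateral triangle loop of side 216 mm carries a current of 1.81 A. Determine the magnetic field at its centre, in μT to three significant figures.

B ≈ 15.1 μT

Each side is a finite straight segment at perpendicular distance d = a/(2 tan(π/3)) = 0.06235 m from the centre, with end-angles ±π/3.
One side contributes B₁ = (μ₀I/4πd)·2 sin(π/3) = 5.03×10⁻⁶ T.
All 3 sides add in the same direction: B = 3 × 5.03×10⁻⁶ = 1.51×10⁻⁵ T.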